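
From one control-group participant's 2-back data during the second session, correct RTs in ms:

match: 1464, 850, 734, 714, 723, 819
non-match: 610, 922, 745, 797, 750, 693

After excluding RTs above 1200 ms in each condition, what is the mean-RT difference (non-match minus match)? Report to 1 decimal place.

-15.2 ms

match: exclude 1464
M(match) = 3840/5 = 768.000
M(non-match) = 4517/6 = 752.833
Difference = 752.833 − 768.000 = -15.167 ms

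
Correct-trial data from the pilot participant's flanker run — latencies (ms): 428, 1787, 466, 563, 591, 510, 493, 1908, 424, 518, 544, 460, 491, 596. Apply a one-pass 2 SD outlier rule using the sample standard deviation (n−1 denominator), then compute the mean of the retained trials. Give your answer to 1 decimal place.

507.0 ms

n = 14, ΣRT = 9779, M = 698.500
Σ(x−M)² = 3124873.50; s = √(3124873.50/13) = 490.280
Cutoffs: 698.500 ± 2·490.280 → [-282.1, 1679.1]
Outside: 1787, 1908 → excluded.
Retained (n=12): Σ = 6084, mean = 6084/12 = 507.000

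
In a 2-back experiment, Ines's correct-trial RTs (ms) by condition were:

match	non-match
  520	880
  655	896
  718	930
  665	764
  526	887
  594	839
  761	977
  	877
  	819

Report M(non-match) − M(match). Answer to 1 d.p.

M(match) = 4439/7 = 634.143
M(non-match) = 7869/9 = 874.333
Difference = 874.333 − 634.143 = 240.190 ms

240.2 ms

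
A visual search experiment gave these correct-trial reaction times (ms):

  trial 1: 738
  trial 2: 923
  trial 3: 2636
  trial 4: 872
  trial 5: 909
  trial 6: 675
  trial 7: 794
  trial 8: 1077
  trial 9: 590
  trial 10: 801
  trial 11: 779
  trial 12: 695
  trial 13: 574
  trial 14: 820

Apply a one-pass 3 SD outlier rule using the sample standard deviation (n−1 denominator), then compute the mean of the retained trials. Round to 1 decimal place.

788.2 ms

n = 14, ΣRT = 12883, M = 920.214
Σ(x−M)² = 3404046.36; s = √(3404046.36/13) = 511.713
Cutoffs: 920.214 ± 3·511.713 → [-614.9, 2455.4]
Outside: 2636 → excluded.
Retained (n=13): Σ = 10247, mean = 10247/13 = 788.231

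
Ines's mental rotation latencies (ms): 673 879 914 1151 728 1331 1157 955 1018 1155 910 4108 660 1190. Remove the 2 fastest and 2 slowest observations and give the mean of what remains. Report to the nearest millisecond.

1006 ms

Sorted: 660, 673, 728, 879, 910, 914, 955, 1018, 1151, 1155, 1157, 1190, 1331, 4108
Drop lowest 2 (660, 673) and highest 2 (1331, 4108)
Remaining (n=10): Σ = 10057, mean = 10057/10 = 1005.700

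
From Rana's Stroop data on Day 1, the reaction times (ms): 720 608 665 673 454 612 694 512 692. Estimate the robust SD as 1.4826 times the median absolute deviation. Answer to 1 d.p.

Sorted: 454, 512, 608, 612, 665, 673, 692, 694, 720 → median = 665
|x − 665| sorted: 0, 8, 27, 29, 53, 55, 57, 153, 211 → MAD = 53
Robust SD ≈ 1.4826 × 53 = 78.578

78.6 ms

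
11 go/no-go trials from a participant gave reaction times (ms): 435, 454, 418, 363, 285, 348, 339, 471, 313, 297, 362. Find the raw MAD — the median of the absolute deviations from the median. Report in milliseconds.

Sorted: 285, 297, 313, 339, 348, 362, 363, 418, 435, 454, 471 → median = 362
|x − 362|: 73, 92, 56, 1, 77, 14, 23, 109, 49, 65, 0
Sorted deviations: 0, 1, 14, 23, 49, 56, 65, 73, 77, 92, 109 → MAD = 56

56 ms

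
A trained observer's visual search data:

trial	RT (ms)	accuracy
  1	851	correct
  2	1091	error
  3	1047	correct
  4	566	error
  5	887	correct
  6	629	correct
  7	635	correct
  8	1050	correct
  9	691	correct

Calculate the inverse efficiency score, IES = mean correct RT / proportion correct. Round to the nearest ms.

Correct trials (n=7): 851, 1047, 887, 629, 635, 1050, 691
Mean correct RT = 5790/7 = 827.1429 ms
Proportion correct = 7/9
IES = 827.1429 / (7/9) = 1063.469 ms

1063 ms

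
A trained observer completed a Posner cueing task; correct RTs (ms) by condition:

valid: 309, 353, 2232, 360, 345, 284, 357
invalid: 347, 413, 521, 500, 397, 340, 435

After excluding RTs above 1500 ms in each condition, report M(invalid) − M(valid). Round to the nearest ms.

valid: exclude 2232
M(valid) = 2008/6 = 334.667
M(invalid) = 2953/7 = 421.857
Difference = 421.857 − 334.667 = 87.190 ms

87 ms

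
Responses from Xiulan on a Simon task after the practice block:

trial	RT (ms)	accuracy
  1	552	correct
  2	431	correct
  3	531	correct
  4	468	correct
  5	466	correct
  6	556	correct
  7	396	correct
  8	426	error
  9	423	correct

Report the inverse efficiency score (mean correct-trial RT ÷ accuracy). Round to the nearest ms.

Correct trials (n=8): 552, 431, 531, 468, 466, 556, 396, 423
Mean correct RT = 3823/8 = 477.8750 ms
Proportion correct = 8/9
IES = 477.8750 / (8/9) = 537.609 ms

538 ms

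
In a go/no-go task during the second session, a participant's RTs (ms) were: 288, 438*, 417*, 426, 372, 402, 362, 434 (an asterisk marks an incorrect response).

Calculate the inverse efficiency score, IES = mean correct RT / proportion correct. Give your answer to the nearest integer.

Correct trials (n=6): 288, 426, 372, 402, 362, 434
Mean correct RT = 2284/6 = 380.6667 ms
Proportion correct = 6/8
IES = 380.6667 / (6/8) = 507.556 ms

508 ms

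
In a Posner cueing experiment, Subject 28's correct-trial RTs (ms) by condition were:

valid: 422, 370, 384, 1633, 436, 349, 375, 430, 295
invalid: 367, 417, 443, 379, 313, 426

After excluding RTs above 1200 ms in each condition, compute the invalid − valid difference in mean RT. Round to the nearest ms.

valid: exclude 1633
M(valid) = 3061/8 = 382.625
M(invalid) = 2345/6 = 390.833
Difference = 390.833 − 382.625 = 8.208 ms

8 ms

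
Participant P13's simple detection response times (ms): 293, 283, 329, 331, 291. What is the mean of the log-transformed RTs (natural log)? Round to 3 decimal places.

5.719

ln(RT): 5.6802, 5.6454, 5.7961, 5.8021, 5.6733
Σ ln(RT) = 28.5971
Mean = 28.5971/5 = 5.71942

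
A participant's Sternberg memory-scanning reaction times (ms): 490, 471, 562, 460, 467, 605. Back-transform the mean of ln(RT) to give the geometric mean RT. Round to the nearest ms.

506 ms

ln(RT): 6.1944, 6.1549, 6.3315, 6.1312, 6.1463, 6.4052
Mean ln(RT) = 37.3635/6 = 6.22726
Geometric mean = exp(6.22726) = 506.37 ms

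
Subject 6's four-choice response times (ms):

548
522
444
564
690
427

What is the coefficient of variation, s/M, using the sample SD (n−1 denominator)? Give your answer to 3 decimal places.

n = 6, Σ = 3195, M = 532.5000
Σ(x−M)² = 45111.500; s = √(45111.500/5) = 94.9858
CV = 94.9858 / 532.5000 = 0.17838

0.178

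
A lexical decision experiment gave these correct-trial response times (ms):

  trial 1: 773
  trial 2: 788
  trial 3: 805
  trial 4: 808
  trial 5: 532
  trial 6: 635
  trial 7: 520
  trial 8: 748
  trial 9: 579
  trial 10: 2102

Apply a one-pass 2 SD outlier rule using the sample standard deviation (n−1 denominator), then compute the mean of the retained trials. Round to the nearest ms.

688 ms

n = 10, ΣRT = 8290, M = 829.000
Σ(x−M)² = 1916750.00; s = √(1916750.00/9) = 461.489
Cutoffs: 829.000 ± 2·461.489 → [-94.0, 1752.0]
Outside: 2102 → excluded.
Retained (n=9): Σ = 6188, mean = 6188/9 = 687.556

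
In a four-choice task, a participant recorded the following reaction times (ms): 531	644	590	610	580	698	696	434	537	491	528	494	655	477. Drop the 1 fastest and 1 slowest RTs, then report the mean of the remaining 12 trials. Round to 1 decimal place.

Sorted: 434, 477, 491, 494, 528, 531, 537, 580, 590, 610, 644, 655, 696, 698
Drop lowest 1 (434) and highest 1 (698)
Remaining (n=12): Σ = 6833, mean = 6833/12 = 569.417

569.4 ms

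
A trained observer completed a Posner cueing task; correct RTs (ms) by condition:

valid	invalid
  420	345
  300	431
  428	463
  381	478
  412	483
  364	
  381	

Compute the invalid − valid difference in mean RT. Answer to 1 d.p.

56.3 ms

M(valid) = 2686/7 = 383.714
M(invalid) = 2200/5 = 440.000
Difference = 440.000 − 383.714 = 56.286 ms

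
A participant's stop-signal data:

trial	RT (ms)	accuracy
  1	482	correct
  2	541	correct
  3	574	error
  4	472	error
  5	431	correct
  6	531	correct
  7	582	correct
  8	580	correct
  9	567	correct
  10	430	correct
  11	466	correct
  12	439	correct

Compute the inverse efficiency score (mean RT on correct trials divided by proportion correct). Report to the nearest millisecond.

606 ms

Correct trials (n=10): 482, 541, 431, 531, 582, 580, 567, 430, 466, 439
Mean correct RT = 5049/10 = 504.9000 ms
Proportion correct = 10/12
IES = 504.9000 / (10/12) = 605.880 ms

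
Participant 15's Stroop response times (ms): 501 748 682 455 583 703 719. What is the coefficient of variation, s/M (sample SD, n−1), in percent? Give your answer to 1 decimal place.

18.3%

n = 7, Σ = 4391, M = 627.2857
Σ(x−M)² = 79301.429; s = √(79301.429/6) = 114.9648
CV = 114.9648 / 627.2857 = 0.18327 = 18.327%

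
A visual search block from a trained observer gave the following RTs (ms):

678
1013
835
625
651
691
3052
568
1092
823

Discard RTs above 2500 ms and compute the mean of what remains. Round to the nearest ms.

775 ms

Excluded: 3052
Retained (n=9): Σ = 6976
Mean = 6976/9 = 775.1111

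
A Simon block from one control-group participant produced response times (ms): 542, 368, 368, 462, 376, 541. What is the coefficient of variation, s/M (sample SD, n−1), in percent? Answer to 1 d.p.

19.0%

n = 6, Σ = 2657, M = 442.8333
Σ(x−M)² = 35504.833; s = √(35504.833/5) = 84.2672
CV = 84.2672 / 442.8333 = 0.19029 = 19.029%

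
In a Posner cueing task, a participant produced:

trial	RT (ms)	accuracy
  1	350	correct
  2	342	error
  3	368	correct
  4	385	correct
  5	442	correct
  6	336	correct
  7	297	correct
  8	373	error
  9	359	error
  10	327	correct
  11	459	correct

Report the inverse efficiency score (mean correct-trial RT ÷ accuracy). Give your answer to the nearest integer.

Correct trials (n=8): 350, 368, 385, 442, 336, 297, 327, 459
Mean correct RT = 2964/8 = 370.5000 ms
Proportion correct = 8/11
IES = 370.5000 / (8/11) = 509.438 ms

509 ms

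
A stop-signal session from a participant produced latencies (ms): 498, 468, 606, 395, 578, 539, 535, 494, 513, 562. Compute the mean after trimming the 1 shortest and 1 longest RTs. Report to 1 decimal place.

Sorted: 395, 468, 494, 498, 513, 535, 539, 562, 578, 606
Drop lowest 1 (395) and highest 1 (606)
Remaining (n=8): Σ = 4187, mean = 4187/8 = 523.375

523.4 ms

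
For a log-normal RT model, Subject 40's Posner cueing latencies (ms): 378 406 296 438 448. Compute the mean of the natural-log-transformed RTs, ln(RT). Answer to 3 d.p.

ln(RT): 5.9349, 6.0064, 5.6904, 6.0822, 6.1048
Σ ln(RT) = 29.8186
Mean = 29.8186/5 = 5.96372

5.964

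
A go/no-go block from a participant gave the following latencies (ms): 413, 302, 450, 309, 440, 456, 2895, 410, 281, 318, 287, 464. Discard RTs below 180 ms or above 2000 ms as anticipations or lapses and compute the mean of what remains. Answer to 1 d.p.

Excluded: 2895
Retained (n=11): Σ = 4130
Mean = 4130/11 = 375.4545

375.5 ms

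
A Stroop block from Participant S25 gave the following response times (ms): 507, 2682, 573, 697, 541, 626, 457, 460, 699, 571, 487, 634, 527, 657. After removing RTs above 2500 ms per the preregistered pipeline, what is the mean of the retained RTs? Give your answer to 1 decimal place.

Excluded: 2682
Retained (n=13): Σ = 7436
Mean = 7436/13 = 572.0000

572.0 ms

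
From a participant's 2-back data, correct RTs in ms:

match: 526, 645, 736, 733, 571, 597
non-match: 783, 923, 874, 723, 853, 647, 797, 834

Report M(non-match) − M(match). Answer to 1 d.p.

169.6 ms

M(match) = 3808/6 = 634.667
M(non-match) = 6434/8 = 804.250
Difference = 804.250 − 634.667 = 169.583 ms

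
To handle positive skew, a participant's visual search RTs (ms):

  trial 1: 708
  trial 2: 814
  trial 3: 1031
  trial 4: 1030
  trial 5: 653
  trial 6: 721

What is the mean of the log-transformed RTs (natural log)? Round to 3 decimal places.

6.700

ln(RT): 6.5624, 6.7020, 6.9383, 6.9373, 6.4816, 6.5806
Σ ln(RT) = 40.2022
Mean = 40.2022/6 = 6.70037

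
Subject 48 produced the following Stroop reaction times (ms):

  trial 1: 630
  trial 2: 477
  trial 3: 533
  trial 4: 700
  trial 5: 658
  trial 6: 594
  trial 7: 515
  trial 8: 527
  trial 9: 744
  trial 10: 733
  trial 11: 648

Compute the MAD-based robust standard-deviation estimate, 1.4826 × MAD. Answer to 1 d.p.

Sorted: 477, 515, 527, 533, 594, 630, 648, 658, 700, 733, 744 → median = 630
|x − 630| sorted: 0, 18, 28, 36, 70, 97, 103, 103, 114, 115, 153 → MAD = 97
Robust SD ≈ 1.4826 × 97 = 143.812

143.8 ms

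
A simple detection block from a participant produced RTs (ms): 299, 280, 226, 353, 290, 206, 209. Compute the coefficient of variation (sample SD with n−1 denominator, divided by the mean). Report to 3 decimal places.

n = 7, Σ = 1863, M = 266.1429
Σ(x−M)² = 17878.857; s = √(17878.857/6) = 54.5876
CV = 54.5876 / 266.1429 = 0.20511

0.205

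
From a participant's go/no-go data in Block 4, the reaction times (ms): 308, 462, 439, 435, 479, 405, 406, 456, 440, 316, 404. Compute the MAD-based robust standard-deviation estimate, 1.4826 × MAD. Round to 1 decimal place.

Sorted: 308, 316, 404, 405, 406, 435, 439, 440, 456, 462, 479 → median = 435
|x − 435| sorted: 0, 4, 5, 21, 27, 29, 30, 31, 44, 119, 127 → MAD = 29
Robust SD ≈ 1.4826 × 29 = 42.995

43.0 ms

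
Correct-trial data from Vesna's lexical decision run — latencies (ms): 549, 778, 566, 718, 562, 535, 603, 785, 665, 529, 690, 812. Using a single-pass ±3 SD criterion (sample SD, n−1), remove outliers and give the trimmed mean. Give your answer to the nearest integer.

649 ms

n = 12, ΣRT = 7792, M = 649.333
Σ(x−M)² = 122372.67; s = √(122372.67/11) = 105.474
Cutoffs: 649.333 ± 3·105.474 → [332.9, 965.8]
No RTs fall outside the cutoffs; all 12 retained. Mean = 7792/12 = 649.333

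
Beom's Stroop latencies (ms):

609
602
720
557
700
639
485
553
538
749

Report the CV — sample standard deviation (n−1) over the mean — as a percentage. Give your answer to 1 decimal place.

14.0%

n = 10, Σ = 6152, M = 615.2000
Σ(x−M)² = 67023.600; s = √(67023.600/9) = 86.2964
CV = 86.2964 / 615.2000 = 0.14027 = 14.027%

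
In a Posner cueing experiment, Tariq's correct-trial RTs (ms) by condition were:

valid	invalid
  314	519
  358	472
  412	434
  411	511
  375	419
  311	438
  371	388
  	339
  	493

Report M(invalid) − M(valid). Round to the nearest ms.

81 ms

M(valid) = 2552/7 = 364.571
M(invalid) = 4013/9 = 445.889
Difference = 445.889 − 364.571 = 81.317 ms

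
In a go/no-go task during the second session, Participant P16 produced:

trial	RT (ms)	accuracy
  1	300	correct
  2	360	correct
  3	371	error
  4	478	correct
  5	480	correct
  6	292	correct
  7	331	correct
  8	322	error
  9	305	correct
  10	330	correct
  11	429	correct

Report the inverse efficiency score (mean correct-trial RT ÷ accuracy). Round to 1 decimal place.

448.8 ms

Correct trials (n=9): 300, 360, 478, 480, 292, 331, 305, 330, 429
Mean correct RT = 3305/9 = 367.2222 ms
Proportion correct = 9/11
IES = 367.2222 / (9/11) = 448.827 ms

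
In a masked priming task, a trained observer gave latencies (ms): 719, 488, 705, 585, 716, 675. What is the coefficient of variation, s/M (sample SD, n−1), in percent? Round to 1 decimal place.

n = 6, Σ = 3888, M = 648.0000
Σ(x−M)² = 43212.000; s = √(43212.000/5) = 92.9645
CV = 92.9645 / 648.0000 = 0.14346 = 14.346%

14.3%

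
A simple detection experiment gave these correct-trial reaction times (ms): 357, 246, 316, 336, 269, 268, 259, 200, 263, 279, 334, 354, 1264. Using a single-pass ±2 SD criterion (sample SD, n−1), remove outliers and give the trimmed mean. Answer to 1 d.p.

290.1 ms

n = 13, ΣRT = 4745, M = 365.000
Σ(x−M)² = 901636.00; s = √(901636.00/12) = 274.110
Cutoffs: 365.000 ± 2·274.110 → [-183.2, 913.2]
Outside: 1264 → excluded.
Retained (n=12): Σ = 3481, mean = 3481/12 = 290.083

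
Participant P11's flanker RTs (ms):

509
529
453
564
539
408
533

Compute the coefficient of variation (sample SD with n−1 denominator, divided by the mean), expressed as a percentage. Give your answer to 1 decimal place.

10.9%

n = 7, Σ = 3535, M = 505.0000
Σ(x−M)² = 18126.000; s = √(18126.000/6) = 54.9636
CV = 54.9636 / 505.0000 = 0.10884 = 10.884%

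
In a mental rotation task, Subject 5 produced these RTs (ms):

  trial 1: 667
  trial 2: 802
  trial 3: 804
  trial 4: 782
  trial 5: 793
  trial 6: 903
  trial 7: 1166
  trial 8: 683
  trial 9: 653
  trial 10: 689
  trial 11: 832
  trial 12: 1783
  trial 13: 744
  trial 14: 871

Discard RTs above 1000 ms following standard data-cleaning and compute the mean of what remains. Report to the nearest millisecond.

769 ms

Excluded: 1166, 1783
Retained (n=12): Σ = 9223
Mean = 9223/12 = 768.5833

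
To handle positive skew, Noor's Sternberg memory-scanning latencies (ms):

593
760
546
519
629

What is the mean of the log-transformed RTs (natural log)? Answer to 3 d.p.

ln(RT): 6.3852, 6.6333, 6.3026, 6.2519, 6.4441
Σ ln(RT) = 32.0172
Mean = 32.0172/5 = 6.40343

6.403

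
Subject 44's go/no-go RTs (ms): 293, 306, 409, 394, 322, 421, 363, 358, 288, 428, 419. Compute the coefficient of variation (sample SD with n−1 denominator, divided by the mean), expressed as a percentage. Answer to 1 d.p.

14.9%

n = 11, Σ = 4001, M = 363.7273
Σ(x−M)² = 29276.182; s = √(29276.182/10) = 54.1075
CV = 54.1075 / 363.7273 = 0.14876 = 14.876%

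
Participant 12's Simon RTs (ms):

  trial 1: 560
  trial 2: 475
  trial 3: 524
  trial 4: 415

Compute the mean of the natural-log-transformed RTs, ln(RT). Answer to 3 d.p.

ln(RT): 6.3279, 6.1633, 6.2615, 6.0283
Σ ln(RT) = 24.7810
Mean = 24.7810/4 = 6.19526

6.195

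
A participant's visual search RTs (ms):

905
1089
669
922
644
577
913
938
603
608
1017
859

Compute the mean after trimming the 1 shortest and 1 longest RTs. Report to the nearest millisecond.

808 ms

Sorted: 577, 603, 608, 644, 669, 859, 905, 913, 922, 938, 1017, 1089
Drop lowest 1 (577) and highest 1 (1089)
Remaining (n=10): Σ = 8078, mean = 8078/10 = 807.800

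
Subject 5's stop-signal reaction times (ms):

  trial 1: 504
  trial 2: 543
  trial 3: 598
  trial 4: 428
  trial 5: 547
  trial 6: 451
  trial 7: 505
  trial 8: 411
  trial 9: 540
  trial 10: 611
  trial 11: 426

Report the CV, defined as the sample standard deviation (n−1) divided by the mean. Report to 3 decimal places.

n = 11, Σ = 5564, M = 505.8182
Σ(x−M)² = 48233.636; s = √(48233.636/10) = 69.4504
CV = 69.4504 / 505.8182 = 0.13730

0.137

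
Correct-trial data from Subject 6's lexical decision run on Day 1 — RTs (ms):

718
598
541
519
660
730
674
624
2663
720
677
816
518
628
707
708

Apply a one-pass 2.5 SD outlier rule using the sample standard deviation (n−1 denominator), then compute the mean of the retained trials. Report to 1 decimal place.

655.9 ms

n = 16, ΣRT = 12501, M = 781.312
Σ(x−M)² = 3878109.44; s = √(3878109.44/15) = 508.469
Cutoffs: 781.312 ± 2.5·508.469 → [-489.9, 2052.5]
Outside: 2663 → excluded.
Retained (n=15): Σ = 9838, mean = 9838/15 = 655.867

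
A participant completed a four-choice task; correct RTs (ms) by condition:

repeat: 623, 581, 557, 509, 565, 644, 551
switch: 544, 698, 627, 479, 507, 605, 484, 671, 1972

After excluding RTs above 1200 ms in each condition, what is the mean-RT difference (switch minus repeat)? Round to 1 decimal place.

switch: exclude 1972
M(repeat) = 4030/7 = 575.714
M(switch) = 4615/8 = 576.875
Difference = 576.875 − 575.714 = 1.161 ms

1.2 ms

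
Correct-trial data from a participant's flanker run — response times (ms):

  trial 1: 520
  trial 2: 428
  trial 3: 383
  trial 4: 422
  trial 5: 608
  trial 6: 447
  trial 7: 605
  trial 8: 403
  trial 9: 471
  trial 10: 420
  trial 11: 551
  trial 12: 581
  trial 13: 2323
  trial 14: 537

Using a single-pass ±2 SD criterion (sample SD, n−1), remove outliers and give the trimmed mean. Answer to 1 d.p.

n = 14, ΣRT = 8699, M = 621.357
Σ(x−M)² = 3195179.21; s = √(3195179.21/13) = 495.765
Cutoffs: 621.357 ± 2·495.765 → [-370.2, 1612.9]
Outside: 2323 → excluded.
Retained (n=13): Σ = 6376, mean = 6376/13 = 490.462

490.5 ms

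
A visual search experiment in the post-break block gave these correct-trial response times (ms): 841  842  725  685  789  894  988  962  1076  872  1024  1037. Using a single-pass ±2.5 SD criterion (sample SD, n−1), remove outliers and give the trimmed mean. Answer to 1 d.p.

894.6 ms

n = 12, ΣRT = 10735, M = 894.583
Σ(x−M)² = 173192.92; s = √(173192.92/11) = 125.478
Cutoffs: 894.583 ± 2.5·125.478 → [580.9, 1208.3]
No RTs fall outside the cutoffs; all 12 retained. Mean = 10735/12 = 894.583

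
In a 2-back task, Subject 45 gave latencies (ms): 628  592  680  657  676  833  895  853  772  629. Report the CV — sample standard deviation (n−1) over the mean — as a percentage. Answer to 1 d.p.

n = 10, Σ = 7215, M = 721.5000
Σ(x−M)² = 104398.500; s = √(104398.500/9) = 107.7025
CV = 107.7025 / 721.5000 = 0.14928 = 14.928%

14.9%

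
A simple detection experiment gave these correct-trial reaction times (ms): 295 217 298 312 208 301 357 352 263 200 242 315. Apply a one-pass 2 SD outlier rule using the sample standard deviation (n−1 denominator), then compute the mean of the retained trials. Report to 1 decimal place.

n = 12, ΣRT = 3360, M = 280.000
Σ(x−M)² = 31638.00; s = √(31638.00/11) = 53.630
Cutoffs: 280.000 ± 2·53.630 → [172.7, 387.3]
No RTs fall outside the cutoffs; all 12 retained. Mean = 3360/12 = 280.000

280.0 ms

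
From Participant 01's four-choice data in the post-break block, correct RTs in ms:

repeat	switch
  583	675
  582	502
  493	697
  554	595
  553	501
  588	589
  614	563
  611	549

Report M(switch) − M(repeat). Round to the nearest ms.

12 ms

M(repeat) = 4578/8 = 572.250
M(switch) = 4671/8 = 583.875
Difference = 583.875 − 572.250 = 11.625 ms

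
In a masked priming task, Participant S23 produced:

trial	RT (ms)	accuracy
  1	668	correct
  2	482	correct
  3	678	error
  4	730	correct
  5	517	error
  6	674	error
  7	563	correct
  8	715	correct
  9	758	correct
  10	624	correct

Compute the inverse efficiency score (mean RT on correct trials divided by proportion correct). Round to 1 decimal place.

Correct trials (n=7): 668, 482, 730, 563, 715, 758, 624
Mean correct RT = 4540/7 = 648.5714 ms
Proportion correct = 7/10
IES = 648.5714 / (7/10) = 926.531 ms

926.5 ms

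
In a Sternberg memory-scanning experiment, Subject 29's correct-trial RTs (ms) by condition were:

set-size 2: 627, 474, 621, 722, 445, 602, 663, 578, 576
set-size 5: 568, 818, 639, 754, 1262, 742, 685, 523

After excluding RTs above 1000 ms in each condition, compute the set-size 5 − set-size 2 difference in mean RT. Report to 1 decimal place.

85.8 ms

set-size 5: exclude 1262
M(set-size 2) = 5308/9 = 589.778
M(set-size 5) = 4729/7 = 675.571
Difference = 675.571 − 589.778 = 85.794 ms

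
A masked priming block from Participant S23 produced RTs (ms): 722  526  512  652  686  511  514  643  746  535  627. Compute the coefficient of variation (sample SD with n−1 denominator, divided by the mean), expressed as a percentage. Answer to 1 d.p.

14.8%

n = 11, Σ = 6674, M = 606.7273
Σ(x−M)² = 81142.182; s = √(81142.182/10) = 90.0790
CV = 90.0790 / 606.7273 = 0.14847 = 14.847%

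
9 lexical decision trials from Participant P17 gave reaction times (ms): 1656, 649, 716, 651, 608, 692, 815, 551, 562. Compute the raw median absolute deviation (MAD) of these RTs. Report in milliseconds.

Sorted: 551, 562, 608, 649, 651, 692, 716, 815, 1656 → median = 651
|x − 651|: 1005, 2, 65, 0, 43, 41, 164, 100, 89
Sorted deviations: 0, 2, 41, 43, 65, 89, 100, 164, 1005 → MAD = 65

65 ms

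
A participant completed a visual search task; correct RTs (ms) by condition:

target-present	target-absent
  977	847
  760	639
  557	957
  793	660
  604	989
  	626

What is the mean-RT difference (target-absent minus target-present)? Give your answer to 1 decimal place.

M(target-present) = 3691/5 = 738.200
M(target-absent) = 4718/6 = 786.333
Difference = 786.333 − 738.200 = 48.133 ms

48.1 ms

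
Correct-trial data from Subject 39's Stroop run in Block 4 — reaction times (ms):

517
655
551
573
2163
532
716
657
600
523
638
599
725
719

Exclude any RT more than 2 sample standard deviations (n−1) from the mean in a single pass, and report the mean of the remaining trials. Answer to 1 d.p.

n = 14, ΣRT = 10168, M = 726.286
Σ(x−M)² = 2291228.86; s = √(2291228.86/13) = 419.819
Cutoffs: 726.286 ± 2·419.819 → [-113.4, 1565.9]
Outside: 2163 → excluded.
Retained (n=13): Σ = 8005, mean = 8005/13 = 615.769

615.8 ms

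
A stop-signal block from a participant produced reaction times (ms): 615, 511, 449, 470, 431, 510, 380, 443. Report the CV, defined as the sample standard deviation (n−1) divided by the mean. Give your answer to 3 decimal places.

n = 8, Σ = 3809, M = 476.1250
Σ(x−M)² = 34796.875; s = √(34796.875/7) = 70.5052
CV = 70.5052 / 476.1250 = 0.14808

0.148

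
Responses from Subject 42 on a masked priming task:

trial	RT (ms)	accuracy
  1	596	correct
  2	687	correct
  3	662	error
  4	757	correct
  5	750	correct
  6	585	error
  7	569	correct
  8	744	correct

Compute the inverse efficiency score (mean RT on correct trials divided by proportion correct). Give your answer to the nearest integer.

Correct trials (n=6): 596, 687, 757, 750, 569, 744
Mean correct RT = 4103/6 = 683.8333 ms
Proportion correct = 6/8
IES = 683.8333 / (6/8) = 911.778 ms

912 ms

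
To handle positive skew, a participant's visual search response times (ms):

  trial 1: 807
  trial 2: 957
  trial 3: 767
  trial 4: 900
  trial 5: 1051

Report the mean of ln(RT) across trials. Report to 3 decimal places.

6.792

ln(RT): 6.6933, 6.8638, 6.6425, 6.8024, 6.9575
Σ ln(RT) = 33.9595
Mean = 33.9595/5 = 6.79190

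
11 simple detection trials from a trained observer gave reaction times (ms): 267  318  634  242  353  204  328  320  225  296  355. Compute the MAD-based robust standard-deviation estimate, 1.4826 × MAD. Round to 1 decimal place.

Sorted: 204, 225, 242, 267, 296, 318, 320, 328, 353, 355, 634 → median = 318
|x − 318| sorted: 0, 2, 10, 22, 35, 37, 51, 76, 93, 114, 316 → MAD = 37
Robust SD ≈ 1.4826 × 37 = 54.856

54.9 ms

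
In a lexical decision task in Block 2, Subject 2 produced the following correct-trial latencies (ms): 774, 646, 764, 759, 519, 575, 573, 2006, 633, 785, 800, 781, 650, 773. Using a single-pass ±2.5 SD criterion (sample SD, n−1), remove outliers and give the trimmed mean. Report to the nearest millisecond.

695 ms

n = 14, ΣRT = 11038, M = 788.429
Σ(x−M)² = 1712749.43; s = √(1712749.43/13) = 362.974
Cutoffs: 788.429 ± 2.5·362.974 → [-119.0, 1695.9]
Outside: 2006 → excluded.
Retained (n=13): Σ = 9032, mean = 9032/13 = 694.769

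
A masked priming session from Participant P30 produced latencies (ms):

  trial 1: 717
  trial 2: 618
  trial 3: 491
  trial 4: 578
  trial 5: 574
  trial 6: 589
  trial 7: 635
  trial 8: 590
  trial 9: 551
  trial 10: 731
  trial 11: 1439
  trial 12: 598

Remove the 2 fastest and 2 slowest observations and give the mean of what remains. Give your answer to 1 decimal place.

612.4 ms

Sorted: 491, 551, 574, 578, 589, 590, 598, 618, 635, 717, 731, 1439
Drop lowest 2 (491, 551) and highest 2 (731, 1439)
Remaining (n=8): Σ = 4899, mean = 4899/8 = 612.375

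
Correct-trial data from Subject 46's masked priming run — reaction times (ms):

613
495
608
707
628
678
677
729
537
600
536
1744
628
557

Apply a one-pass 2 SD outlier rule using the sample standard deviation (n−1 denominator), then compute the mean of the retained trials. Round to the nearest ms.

615 ms

n = 14, ΣRT = 9737, M = 695.500
Σ(x−M)² = 1243895.50; s = √(1243895.50/13) = 309.329
Cutoffs: 695.500 ± 2·309.329 → [76.8, 1314.2]
Outside: 1744 → excluded.
Retained (n=13): Σ = 7993, mean = 7993/13 = 614.846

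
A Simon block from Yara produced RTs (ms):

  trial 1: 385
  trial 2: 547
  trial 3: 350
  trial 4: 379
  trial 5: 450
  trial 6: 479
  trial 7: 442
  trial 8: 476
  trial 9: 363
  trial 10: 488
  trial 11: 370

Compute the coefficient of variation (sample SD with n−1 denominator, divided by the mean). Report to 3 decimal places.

0.149

n = 11, Σ = 4729, M = 429.9091
Σ(x−M)² = 41228.909; s = √(41228.909/10) = 64.2097
CV = 64.2097 / 429.9091 = 0.14936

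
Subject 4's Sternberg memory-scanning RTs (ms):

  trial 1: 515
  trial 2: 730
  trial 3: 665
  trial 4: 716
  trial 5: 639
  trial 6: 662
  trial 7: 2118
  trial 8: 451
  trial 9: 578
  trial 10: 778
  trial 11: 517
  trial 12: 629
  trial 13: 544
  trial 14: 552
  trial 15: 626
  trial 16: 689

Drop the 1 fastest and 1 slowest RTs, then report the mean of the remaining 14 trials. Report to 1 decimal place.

Sorted: 451, 515, 517, 544, 552, 578, 626, 629, 639, 662, 665, 689, 716, 730, 778, 2118
Drop lowest 1 (451) and highest 1 (2118)
Remaining (n=14): Σ = 8840, mean = 8840/14 = 631.429

631.4 ms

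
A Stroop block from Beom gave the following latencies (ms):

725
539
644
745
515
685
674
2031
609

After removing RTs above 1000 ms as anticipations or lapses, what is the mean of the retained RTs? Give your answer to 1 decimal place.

642.0 ms

Excluded: 2031
Retained (n=8): Σ = 5136
Mean = 5136/8 = 642.0000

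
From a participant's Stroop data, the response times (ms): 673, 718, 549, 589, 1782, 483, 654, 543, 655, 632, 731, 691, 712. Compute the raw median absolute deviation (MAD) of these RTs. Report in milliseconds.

Sorted: 483, 543, 549, 589, 632, 654, 655, 673, 691, 712, 718, 731, 1782 → median = 655
|x − 655|: 18, 63, 106, 66, 1127, 172, 1, 112, 0, 23, 76, 36, 57
Sorted deviations: 0, 1, 18, 23, 36, 57, 63, 66, 76, 106, 112, 172, 1127 → MAD = 63

63 ms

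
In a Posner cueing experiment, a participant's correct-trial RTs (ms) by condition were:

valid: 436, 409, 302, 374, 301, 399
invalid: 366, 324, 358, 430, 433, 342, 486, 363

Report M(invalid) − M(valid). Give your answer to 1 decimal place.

M(valid) = 2221/6 = 370.167
M(invalid) = 3102/8 = 387.750
Difference = 387.750 − 370.167 = 17.583 ms

17.6 ms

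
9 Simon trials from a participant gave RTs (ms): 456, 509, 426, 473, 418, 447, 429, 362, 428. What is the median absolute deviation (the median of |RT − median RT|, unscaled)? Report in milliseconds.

18 ms

Sorted: 362, 418, 426, 428, 429, 447, 456, 473, 509 → median = 429
|x − 429|: 27, 80, 3, 44, 11, 18, 0, 67, 1
Sorted deviations: 0, 1, 3, 11, 18, 27, 44, 67, 80 → MAD = 18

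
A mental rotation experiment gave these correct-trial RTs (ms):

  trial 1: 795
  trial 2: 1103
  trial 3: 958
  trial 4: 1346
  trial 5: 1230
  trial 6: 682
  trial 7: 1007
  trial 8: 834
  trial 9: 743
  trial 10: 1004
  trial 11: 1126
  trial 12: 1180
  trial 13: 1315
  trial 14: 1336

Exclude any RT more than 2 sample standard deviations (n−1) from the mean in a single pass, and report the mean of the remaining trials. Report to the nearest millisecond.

1047 ms

n = 14, ΣRT = 14659, M = 1047.071
Σ(x−M)² = 651184.93; s = √(651184.93/13) = 223.811
Cutoffs: 1047.071 ± 2·223.811 → [599.5, 1494.7]
No RTs fall outside the cutoffs; all 14 retained. Mean = 14659/14 = 1047.071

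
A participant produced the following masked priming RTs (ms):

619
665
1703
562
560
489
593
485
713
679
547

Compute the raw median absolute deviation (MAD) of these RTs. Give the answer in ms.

Sorted: 485, 489, 547, 560, 562, 593, 619, 665, 679, 713, 1703 → median = 593
|x − 593|: 26, 72, 1110, 31, 33, 104, 0, 108, 120, 86, 46
Sorted deviations: 0, 26, 31, 33, 46, 72, 86, 104, 108, 120, 1110 → MAD = 72

72 ms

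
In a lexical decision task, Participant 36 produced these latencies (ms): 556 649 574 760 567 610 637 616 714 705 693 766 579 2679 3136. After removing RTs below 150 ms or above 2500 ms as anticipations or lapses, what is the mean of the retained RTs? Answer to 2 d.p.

648.15 ms

Excluded: 2679, 3136
Retained (n=13): Σ = 8426
Mean = 8426/13 = 648.1538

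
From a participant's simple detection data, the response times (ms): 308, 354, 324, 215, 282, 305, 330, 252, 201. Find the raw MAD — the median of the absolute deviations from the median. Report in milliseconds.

Sorted: 201, 215, 252, 282, 305, 308, 324, 330, 354 → median = 305
|x − 305|: 3, 49, 19, 90, 23, 0, 25, 53, 104
Sorted deviations: 0, 3, 19, 23, 25, 49, 53, 90, 104 → MAD = 25

25 ms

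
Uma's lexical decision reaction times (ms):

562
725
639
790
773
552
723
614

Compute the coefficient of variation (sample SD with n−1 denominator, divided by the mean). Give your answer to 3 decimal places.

n = 8, Σ = 5378, M = 672.2500
Σ(x−M)² = 60487.500; s = √(60487.500/7) = 92.9574
CV = 92.9574 / 672.2500 = 0.13828

0.138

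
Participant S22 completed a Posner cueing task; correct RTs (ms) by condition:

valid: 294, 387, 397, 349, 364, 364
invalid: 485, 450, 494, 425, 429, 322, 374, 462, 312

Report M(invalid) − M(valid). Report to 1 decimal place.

57.8 ms

M(valid) = 2155/6 = 359.167
M(invalid) = 3753/9 = 417.000
Difference = 417.000 − 359.167 = 57.833 ms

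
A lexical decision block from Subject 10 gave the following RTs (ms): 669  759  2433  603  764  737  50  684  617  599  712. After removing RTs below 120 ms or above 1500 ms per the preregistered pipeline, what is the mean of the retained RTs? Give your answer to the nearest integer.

683 ms

Excluded: 50, 2433
Retained (n=9): Σ = 6144
Mean = 6144/9 = 682.6667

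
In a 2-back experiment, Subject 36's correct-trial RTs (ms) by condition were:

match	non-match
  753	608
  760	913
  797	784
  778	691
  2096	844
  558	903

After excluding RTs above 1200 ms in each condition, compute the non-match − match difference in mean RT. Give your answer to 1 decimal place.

61.3 ms

match: exclude 2096
M(match) = 3646/5 = 729.200
M(non-match) = 4743/6 = 790.500
Difference = 790.500 − 729.200 = 61.300 ms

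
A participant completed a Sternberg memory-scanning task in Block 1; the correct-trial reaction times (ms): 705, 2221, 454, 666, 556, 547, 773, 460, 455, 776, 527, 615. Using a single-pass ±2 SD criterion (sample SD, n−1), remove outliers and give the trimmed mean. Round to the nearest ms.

n = 12, ΣRT = 8755, M = 729.583
Σ(x−M)² = 2574664.92; s = √(2574664.92/11) = 483.798
Cutoffs: 729.583 ± 2·483.798 → [-238.0, 1697.2]
Outside: 2221 → excluded.
Retained (n=11): Σ = 6534, mean = 6534/11 = 594.000

594 ms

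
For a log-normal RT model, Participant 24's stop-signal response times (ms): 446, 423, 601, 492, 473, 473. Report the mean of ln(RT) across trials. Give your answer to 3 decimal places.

ln(RT): 6.1003, 6.0474, 6.3986, 6.1985, 6.1591, 6.1591
Σ ln(RT) = 37.0630
Mean = 37.0630/6 = 6.17716

6.177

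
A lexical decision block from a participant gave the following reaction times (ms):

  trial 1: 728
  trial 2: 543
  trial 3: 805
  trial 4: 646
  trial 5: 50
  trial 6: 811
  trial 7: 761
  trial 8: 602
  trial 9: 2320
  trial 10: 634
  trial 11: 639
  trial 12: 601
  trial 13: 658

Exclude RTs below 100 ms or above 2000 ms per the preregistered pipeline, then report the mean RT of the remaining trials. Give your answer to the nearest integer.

675 ms

Excluded: 50, 2320
Retained (n=11): Σ = 7428
Mean = 7428/11 = 675.2727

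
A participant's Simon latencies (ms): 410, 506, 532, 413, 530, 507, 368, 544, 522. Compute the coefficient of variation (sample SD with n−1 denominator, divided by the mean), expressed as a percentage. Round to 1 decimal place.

13.6%

n = 9, Σ = 4332, M = 481.3333
Σ(x−M)² = 34386.000; s = √(34386.000/8) = 65.5610
CV = 65.5610 / 481.3333 = 0.13621 = 13.621%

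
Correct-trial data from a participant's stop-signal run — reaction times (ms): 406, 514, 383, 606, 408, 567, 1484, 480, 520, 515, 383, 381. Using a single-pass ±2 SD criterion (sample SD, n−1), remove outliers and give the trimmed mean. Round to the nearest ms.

469 ms

n = 12, ΣRT = 6647, M = 553.917
Σ(x−M)² = 1009156.92; s = √(1009156.92/11) = 302.889
Cutoffs: 553.917 ± 2·302.889 → [-51.9, 1159.7]
Outside: 1484 → excluded.
Retained (n=11): Σ = 5163, mean = 5163/11 = 469.364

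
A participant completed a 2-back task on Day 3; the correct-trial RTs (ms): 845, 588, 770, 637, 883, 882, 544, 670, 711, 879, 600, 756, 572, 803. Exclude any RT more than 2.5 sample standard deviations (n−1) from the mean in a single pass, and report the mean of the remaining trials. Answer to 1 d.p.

n = 14, ΣRT = 10140, M = 724.286
Σ(x−M)² = 198320.86; s = √(198320.86/13) = 123.513
Cutoffs: 724.286 ± 2.5·123.513 → [415.5, 1033.1]
No RTs fall outside the cutoffs; all 14 retained. Mean = 10140/14 = 724.286

724.3 ms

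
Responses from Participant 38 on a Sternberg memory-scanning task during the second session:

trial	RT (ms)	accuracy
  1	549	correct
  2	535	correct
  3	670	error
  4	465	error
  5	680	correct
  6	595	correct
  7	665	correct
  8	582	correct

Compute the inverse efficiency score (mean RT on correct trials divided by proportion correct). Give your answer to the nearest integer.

801 ms

Correct trials (n=6): 549, 535, 680, 595, 665, 582
Mean correct RT = 3606/6 = 601.0000 ms
Proportion correct = 6/8
IES = 601.0000 / (6/8) = 801.333 ms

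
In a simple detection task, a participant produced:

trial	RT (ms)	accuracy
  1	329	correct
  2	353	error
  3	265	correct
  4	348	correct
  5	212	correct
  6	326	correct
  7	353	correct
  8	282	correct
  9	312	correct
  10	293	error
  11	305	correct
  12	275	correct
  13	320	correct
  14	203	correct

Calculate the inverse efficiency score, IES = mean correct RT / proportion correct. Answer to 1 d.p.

343.2 ms

Correct trials (n=12): 329, 265, 348, 212, 326, 353, 282, 312, 305, 275, 320, 203
Mean correct RT = 3530/12 = 294.1667 ms
Proportion correct = 12/14
IES = 294.1667 / (12/14) = 343.194 ms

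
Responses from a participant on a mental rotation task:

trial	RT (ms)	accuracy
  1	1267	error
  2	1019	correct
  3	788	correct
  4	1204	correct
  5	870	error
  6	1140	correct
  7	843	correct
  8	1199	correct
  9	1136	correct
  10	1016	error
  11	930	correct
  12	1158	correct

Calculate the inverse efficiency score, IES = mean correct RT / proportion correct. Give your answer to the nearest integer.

Correct trials (n=9): 1019, 788, 1204, 1140, 843, 1199, 1136, 930, 1158
Mean correct RT = 9417/9 = 1046.3333 ms
Proportion correct = 9/12
IES = 1046.3333 / (9/12) = 1395.111 ms

1395 ms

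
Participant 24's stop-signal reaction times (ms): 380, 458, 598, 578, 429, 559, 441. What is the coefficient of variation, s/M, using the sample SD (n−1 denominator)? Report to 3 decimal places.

n = 7, Σ = 3443, M = 491.8571
Σ(x−M)² = 43390.857; s = √(43390.857/6) = 85.0400
CV = 85.0400 / 491.8571 = 0.17290

0.173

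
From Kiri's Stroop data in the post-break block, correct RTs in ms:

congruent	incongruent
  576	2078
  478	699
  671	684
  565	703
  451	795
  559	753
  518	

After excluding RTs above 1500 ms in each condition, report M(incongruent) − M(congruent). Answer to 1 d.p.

incongruent: exclude 2078
M(congruent) = 3818/7 = 545.429
M(incongruent) = 3634/5 = 726.800
Difference = 726.800 − 545.429 = 181.371 ms

181.4 ms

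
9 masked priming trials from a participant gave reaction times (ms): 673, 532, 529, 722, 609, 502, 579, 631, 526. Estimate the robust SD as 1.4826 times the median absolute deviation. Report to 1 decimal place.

77.1 ms

Sorted: 502, 526, 529, 532, 579, 609, 631, 673, 722 → median = 579
|x − 579| sorted: 0, 30, 47, 50, 52, 53, 77, 94, 143 → MAD = 52
Robust SD ≈ 1.4826 × 52 = 77.095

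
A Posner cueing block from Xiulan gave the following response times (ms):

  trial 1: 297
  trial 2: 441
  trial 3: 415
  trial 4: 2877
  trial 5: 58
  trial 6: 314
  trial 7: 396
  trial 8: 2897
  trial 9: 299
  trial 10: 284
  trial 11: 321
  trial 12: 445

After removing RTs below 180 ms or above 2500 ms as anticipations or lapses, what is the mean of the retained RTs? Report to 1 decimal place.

356.9 ms

Excluded: 58, 2877, 2897
Retained (n=9): Σ = 3212
Mean = 3212/9 = 356.8889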